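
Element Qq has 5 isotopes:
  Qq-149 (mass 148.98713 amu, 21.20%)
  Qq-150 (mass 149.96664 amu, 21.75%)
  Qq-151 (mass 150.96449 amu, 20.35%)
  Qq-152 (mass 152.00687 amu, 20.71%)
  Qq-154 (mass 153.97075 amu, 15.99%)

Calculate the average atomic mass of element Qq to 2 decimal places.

151.02 amu

Ar = Σ fᵢ·mᵢ = 0.2120 × 148.98713 + 0.2175 × 149.96664 + 0.2035 × 150.96449 + 0.2071 × 152.00687 + 0.1599 × 153.97075
= 31.585272 + 32.617744 + 30.721274 + 31.480623 + 24.619923 = 151.024836 amu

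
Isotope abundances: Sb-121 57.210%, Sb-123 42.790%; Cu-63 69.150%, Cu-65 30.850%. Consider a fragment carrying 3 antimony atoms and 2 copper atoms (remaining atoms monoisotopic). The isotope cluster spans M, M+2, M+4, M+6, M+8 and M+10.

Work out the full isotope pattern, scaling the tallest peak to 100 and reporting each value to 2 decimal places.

Antimony pattern (n=3): 0.18724742 : 0.42015297 : 0.3142518 : 0.07834781
Copper pattern (n=2): 0.47817225 : 0.4266555 : 0.09517225
Convolve the two distributions (both contribute in 2-u steps):
  M: 0.18724742×0.47817225 = 0.089537
  M+2: 0.18724742×0.4266555 + 0.42015297×0.47817225 = 0.280796
  M+4: 0.18724742×0.09517225 + 0.42015297×0.4266555 + 0.3142518×0.47817225 = 0.347348
  M+6: 0.42015297×0.09517225 + 0.3142518×0.4266555 + 0.07834781×0.47817225 = 0.211528
  M+8: 0.3142518×0.09517225 + 0.07834781×0.4266555 = 0.063336
  M+10: 0.07834781×0.09517225 = 0.007457
Scale to base peak (0.347348) = 100: 25.78 : 80.84 : 100.00 : 60.90 : 18.23 : 2.15

25.78 : 80.84 : 100.00 : 60.90 : 18.23 : 2.15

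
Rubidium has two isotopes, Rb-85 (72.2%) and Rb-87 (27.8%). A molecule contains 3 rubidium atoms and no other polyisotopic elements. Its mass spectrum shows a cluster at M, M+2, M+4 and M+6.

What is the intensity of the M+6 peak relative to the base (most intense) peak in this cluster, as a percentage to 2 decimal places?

Term probabilities: M 0.3764, M+2 0.4348, M+4 0.1674, M+6 0.0215. Base peak = M+2.
P(M+2) = C(3,1) × 0.722^2 × 0.278^1 = 3 × 0.521284 × 0.2780 = 0.434751 (base)
P(M+6) = C(3,3) × 0.722^0 × 0.278^3 = 1 × 1.0000 × 0.02148495 = 0.021485
Relative intensity = 0.021485 / 0.434751 × 100 = 4.94

4.94%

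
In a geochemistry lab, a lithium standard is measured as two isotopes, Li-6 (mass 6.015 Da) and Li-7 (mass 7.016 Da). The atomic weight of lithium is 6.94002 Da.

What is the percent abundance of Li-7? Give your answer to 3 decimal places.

92.410%

Let x be the fractional abundance of Li-6; then Li-7 has abundance 1 − x.
6.015·x + 7.016·(1 − x) = 6.94002
(6.015 − 7.016)·x = 6.94002 − 7.016
x = -0.07598 / -1.001 = 0.07590 → 7.590% Li-6, 92.410% Li-7.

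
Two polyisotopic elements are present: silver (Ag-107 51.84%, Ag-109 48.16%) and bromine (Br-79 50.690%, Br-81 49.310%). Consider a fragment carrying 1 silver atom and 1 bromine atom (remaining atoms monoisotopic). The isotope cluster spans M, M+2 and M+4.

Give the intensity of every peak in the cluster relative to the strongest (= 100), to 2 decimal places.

52.58 : 100.00 : 47.52

Silver pattern (n=1): 0.5184 : 0.4816
Bromine pattern (n=1): 0.5069 : 0.4931
Convolve the two distributions (both contribute in 2-u steps):
  M: 0.5184×0.5069 = 0.262777
  M+2: 0.5184×0.4931 + 0.4816×0.5069 = 0.499746
  M+4: 0.4816×0.4931 = 0.237477
Scale to base peak (0.499746) = 100: 52.58 : 100.00 : 47.52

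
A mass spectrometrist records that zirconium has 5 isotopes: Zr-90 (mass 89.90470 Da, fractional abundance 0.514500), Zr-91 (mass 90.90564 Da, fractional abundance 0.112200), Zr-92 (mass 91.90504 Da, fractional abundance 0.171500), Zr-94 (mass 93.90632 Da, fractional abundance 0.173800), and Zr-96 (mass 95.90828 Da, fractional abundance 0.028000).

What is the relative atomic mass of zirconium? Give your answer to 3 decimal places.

The abundance-weighted mean is 0.514500 × 89.90470 + 0.112200 × 90.90564 + 0.171500 × 91.90504 + 0.173800 × 93.90632 + 0.028000 × 95.90828
= 46.255968 + 10.199613 + 15.761714 + 16.320918 + 2.685432 = 91.223645 Da

91.224 Da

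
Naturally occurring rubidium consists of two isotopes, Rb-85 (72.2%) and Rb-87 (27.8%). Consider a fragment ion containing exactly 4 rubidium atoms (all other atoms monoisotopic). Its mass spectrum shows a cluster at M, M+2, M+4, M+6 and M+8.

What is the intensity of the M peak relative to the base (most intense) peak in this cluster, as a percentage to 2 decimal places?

64.93%

Term probabilities: M 0.2717, M+2 0.4185, M+4 0.2417, M+6 0.0620, M+8 0.0060. Base peak = M+2.
P(M+2) = C(4,1) × 0.722^3 × 0.278^1 = 4 × 0.37636705 × 0.2780 = 0.418520 (base)
P(M) = C(4,0) × 0.722^4 × 0.278^0 = 1 × 0.27173701 × 1.0000 = 0.271737
Relative intensity = 0.271737 / 0.418520 × 100 = 64.93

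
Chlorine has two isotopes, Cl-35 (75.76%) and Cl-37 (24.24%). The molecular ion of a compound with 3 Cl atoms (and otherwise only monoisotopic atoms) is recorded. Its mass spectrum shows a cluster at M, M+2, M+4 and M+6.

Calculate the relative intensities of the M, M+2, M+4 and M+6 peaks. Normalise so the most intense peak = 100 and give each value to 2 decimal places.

The 3 Cl atoms are independent, so intensities follow the terms of (0.7576 + 0.2424)^3.
P(M) = 0.7576^3 = 0.434830
P(M+2) = 3 × 0.7576^2 × 0.2424^1 = 0.417382
P(M+4) = 3 × 0.7576^1 × 0.2424^2 = 0.133545
P(M+6) = 0.2424^3 = 0.014243
The M peak is largest (0.434830); scaling to 100 gives 100.00 : 95.99 : 30.71 : 3.28.

100.00 : 95.99 : 30.71 : 3.28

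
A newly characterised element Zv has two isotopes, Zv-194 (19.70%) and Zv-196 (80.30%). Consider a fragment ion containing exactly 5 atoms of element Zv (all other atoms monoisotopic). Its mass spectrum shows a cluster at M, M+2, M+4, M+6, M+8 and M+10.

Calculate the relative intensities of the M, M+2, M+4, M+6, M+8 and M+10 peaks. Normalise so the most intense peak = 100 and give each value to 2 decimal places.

0.07 : 1.48 : 12.04 : 49.07 : 100.00 : 81.52

The 5 Zv atoms are independent, so intensities follow the terms of (0.1970 + 0.8030)^5.
P(M) = 0.1970^5 = 0.000297
P(M+2) = 5 × 0.1970^4 × 0.8030^1 = 0.006047
P(M+4) = 10 × 0.1970^3 × 0.8030^2 = 0.049298
P(M+6) = 10 × 0.1970^2 × 0.8030^3 = 0.200946
P(M+8) = 5 × 0.1970^1 × 0.8030^4 = 0.409542
P(M+10) = 0.8030^5 = 0.333870
The M+8 peak is largest (0.409542); scaling to 100 gives 0.07 : 1.48 : 12.04 : 49.07 : 100.00 : 81.52.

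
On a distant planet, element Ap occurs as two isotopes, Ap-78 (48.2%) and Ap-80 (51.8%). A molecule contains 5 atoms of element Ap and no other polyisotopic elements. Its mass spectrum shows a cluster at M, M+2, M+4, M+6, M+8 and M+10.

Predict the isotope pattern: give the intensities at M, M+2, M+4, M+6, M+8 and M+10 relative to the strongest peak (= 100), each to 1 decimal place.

8.1 : 43.3 : 93.1 : 100.0 : 53.7 : 11.5

Each Ap atom is independently Ap-78 (p = 0.482) or Ap-80 (q = 0.518); the cluster is the binomial expansion (p + q)^5.
P(M) = 0.482^5 = 0.026016
P(M+2) = 5 × 0.482^4 × 0.518^1 = 0.139794
P(M+4) = 10 × 0.482^3 × 0.518^2 = 0.300470
P(M+6) = 10 × 0.482^2 × 0.518^3 = 0.322911
P(M+8) = 5 × 0.482^1 × 0.518^4 = 0.173515
P(M+10) = 0.518^5 = 0.037295
The M+6 peak is largest (0.322911); scaling to 100 gives 8.1 : 43.3 : 93.1 : 100.0 : 53.7 : 11.5.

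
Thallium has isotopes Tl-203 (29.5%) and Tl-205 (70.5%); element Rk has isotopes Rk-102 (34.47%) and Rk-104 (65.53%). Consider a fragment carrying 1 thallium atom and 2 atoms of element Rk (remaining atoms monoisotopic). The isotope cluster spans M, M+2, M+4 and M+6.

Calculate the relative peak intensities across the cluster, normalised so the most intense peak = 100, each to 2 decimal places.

Thallium pattern (n=1): 0.2950 : 0.7050
Element Rk pattern (n=2): 0.11881809 : 0.45176382 : 0.42941809
Convolve the two distributions (both contribute in 2-u steps):
  M: 0.2950×0.11881809 = 0.035051
  M+2: 0.2950×0.45176382 + 0.7050×0.11881809 = 0.217037
  M+4: 0.2950×0.42941809 + 0.7050×0.45176382 = 0.445172
  M+6: 0.7050×0.42941809 = 0.302740
Scale to base peak (0.445172) = 100: 7.87 : 48.75 : 100.00 : 68.01

7.87 : 48.75 : 100.00 : 68.01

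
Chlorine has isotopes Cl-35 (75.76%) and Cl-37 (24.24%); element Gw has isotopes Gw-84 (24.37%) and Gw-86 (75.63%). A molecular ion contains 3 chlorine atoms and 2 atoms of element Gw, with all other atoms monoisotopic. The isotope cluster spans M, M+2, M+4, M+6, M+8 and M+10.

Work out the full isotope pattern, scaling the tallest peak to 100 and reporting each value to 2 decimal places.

Chlorine pattern (n=3): 0.4348304 : 0.41738208 : 0.13354464 : 0.01424288
Element Gw pattern (n=2): 0.05938969 : 0.36862062 : 0.57198969
Convolve the two distributions (both contribute in 2-u steps):
  M: 0.4348304×0.05938969 = 0.025824
  M+2: 0.4348304×0.36862062 + 0.41738208×0.05938969 = 0.185076
  M+4: 0.4348304×0.57198969 + 0.41738208×0.36862062 + 0.13354464×0.05938969 = 0.410505
  M+6: 0.41738208×0.57198969 + 0.13354464×0.36862062 + 0.01424288×0.05938969 = 0.288811
  M+8: 0.13354464×0.57198969 + 0.01424288×0.36862062 = 0.081636
  M+10: 0.01424288×0.57198969 = 0.008147
Scale to base peak (0.410505) = 100: 6.29 : 45.08 : 100.00 : 70.36 : 19.89 : 1.98

6.29 : 45.08 : 100.00 : 70.36 : 19.89 : 1.98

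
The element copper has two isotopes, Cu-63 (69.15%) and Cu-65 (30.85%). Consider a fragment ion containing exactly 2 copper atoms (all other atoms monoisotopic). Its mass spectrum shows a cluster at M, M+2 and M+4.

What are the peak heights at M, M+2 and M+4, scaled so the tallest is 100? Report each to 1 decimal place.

100.0 : 89.2 : 19.9

The 2 Cu atoms are independent, so intensities follow the terms of (0.6915 + 0.3085)^2.
P(M) = 0.6915^2 = 0.478172
P(M+2) = 2 × 0.6915^1 × 0.3085^1 = 0.426656
P(M+4) = 0.3085^2 = 0.095172
The M peak is largest (0.478172); scaling to 100 gives 100.0 : 89.2 : 19.9.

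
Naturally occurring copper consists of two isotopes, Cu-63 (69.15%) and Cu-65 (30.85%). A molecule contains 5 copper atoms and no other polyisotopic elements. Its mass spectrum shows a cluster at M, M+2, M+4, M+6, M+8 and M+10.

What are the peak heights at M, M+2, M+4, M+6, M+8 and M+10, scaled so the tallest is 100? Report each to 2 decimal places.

44.83 : 100.00 : 89.23 : 39.81 : 8.88 : 0.79

The 5 Cu atoms are independent, so intensities follow the terms of (0.6915 + 0.3085)^5.
P(M) = 0.6915^5 = 0.158111
P(M+2) = 5 × 0.6915^4 × 0.3085^1 = 0.352691
P(M+4) = 10 × 0.6915^3 × 0.3085^2 = 0.314693
P(M+6) = 10 × 0.6915^2 × 0.3085^3 = 0.140394
P(M+8) = 5 × 0.6915^1 × 0.3085^4 = 0.031317
P(M+10) = 0.3085^5 = 0.002794
The M+2 peak is largest (0.352691); scaling to 100 gives 44.83 : 100.00 : 89.23 : 39.81 : 8.88 : 0.79.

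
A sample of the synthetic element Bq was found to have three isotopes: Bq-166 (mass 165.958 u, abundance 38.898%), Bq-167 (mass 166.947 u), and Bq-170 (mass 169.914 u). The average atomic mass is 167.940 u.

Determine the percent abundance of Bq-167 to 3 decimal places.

14.668%

The remaining 61.102% is split between Bq-167 (fraction x) and Bq-170 (fraction 0.61102 − x).
Substituting: 166.947x + 169.914(0.61102 − x) = 103.38565716
(166.947 − 169.914)x = -0.43519512  ⇒  x = 0.14668, y = 0.46434
Bq-167: 14.668%, Bq-170: 46.434%.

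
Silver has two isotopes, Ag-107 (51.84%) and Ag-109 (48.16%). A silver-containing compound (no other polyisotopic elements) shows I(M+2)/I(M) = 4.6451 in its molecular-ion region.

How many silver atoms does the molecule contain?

5

With n Ag atoms, P(M+2)/P(M) = C(n,1)·p^(n−1)q / p^n = n·q/p = n · 0.4816/0.5184.
n = 4.6451 × 0.5184/0.4816 = 5.00 ≈ 5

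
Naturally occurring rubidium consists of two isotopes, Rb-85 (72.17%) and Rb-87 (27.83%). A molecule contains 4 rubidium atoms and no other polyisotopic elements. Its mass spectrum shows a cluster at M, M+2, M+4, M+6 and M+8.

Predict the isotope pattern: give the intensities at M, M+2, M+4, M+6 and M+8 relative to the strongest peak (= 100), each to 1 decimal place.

Expanding (0.7217 + 0.2783)^4:
P(M) = 0.7217^4 = 0.271286
P(M+2) = 4 × 0.7217^3 × 0.2783^1 = 0.418450
P(M+4) = 6 × 0.7217^2 × 0.2783^2 = 0.242042
P(M+6) = 4 × 0.7217^1 × 0.2783^3 = 0.062224
P(M+8) = 0.2783^4 = 0.005999
The M+2 peak is largest (0.418450); scaling to 100 gives 64.8 : 100.0 : 57.8 : 14.9 : 1.4.

64.8 : 100.0 : 57.8 : 14.9 : 1.4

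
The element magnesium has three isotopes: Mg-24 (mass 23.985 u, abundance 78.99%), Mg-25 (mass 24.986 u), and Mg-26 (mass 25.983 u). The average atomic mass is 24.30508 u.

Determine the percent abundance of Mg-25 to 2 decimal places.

The remaining 21.01% is split between Mg-25 (fraction x) and Mg-26 (fraction 0.2101 − x).
Substituting: 24.986x + 25.983(0.2101 − x) = 5.3593285
(24.986 − 25.983)x = -0.0996998  ⇒  x = 0.10000, y = 0.11010
Mg-25: 10.00%, Mg-26: 11.01%.

10.00%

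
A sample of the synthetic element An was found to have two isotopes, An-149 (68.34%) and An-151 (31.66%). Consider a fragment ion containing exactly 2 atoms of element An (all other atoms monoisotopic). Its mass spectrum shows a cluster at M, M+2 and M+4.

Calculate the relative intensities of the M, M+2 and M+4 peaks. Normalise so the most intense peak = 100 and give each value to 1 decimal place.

100.0 : 92.7 : 21.5

Each An atom is independently An-149 (p = 0.6834) or An-151 (q = 0.3166); the cluster is the binomial expansion (p + q)^2.
P(M) = 0.6834^2 = 0.467036
P(M+2) = 2 × 0.6834^1 × 0.3166^1 = 0.432729
P(M+4) = 0.3166^2 = 0.100236
The M peak is largest (0.467036); scaling to 100 gives 100.0 : 92.7 : 21.5.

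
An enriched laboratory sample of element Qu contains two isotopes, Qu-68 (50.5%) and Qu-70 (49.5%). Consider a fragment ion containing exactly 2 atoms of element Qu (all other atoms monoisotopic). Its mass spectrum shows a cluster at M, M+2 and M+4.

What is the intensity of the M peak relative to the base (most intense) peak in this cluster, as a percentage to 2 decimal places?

(0.505 + 0.495)^2 gives M 0.2550, M+2 0.5000, M+4 0.2450; the largest is M+2.
P(M+2) = C(2,1) × 0.505^1 × 0.495^1 = 2 × 0.5050 × 0.4950 = 0.499950 (base)
P(M) = C(2,0) × 0.505^2 × 0.495^0 = 1 × 0.255025 × 1.0000 = 0.255025
Relative intensity = 0.255025 / 0.499950 × 100 = 51.01

51.01%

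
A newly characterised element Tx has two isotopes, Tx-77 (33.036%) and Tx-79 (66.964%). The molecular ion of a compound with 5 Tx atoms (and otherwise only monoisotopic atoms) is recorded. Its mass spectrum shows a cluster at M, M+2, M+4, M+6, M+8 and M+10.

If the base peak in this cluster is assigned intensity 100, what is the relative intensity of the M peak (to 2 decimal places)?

1.18

Binomial terms of (0.33036 + 0.66964)^5: M 0.0039, M+2 0.0399, M+4 0.1617, M+6 0.3277, M+8 0.3321, M+10 0.1347 → M+8 is the base peak.
P(M+8) = C(5,4) × 0.33036^1 × 0.66964^4 = 5 × 0.33036 × 0.20107846 = 0.332141 (base)
P(M) = C(5,0) × 0.33036^5 × 0.66964^0 = 1 × 0.00393493 × 1.0000 = 0.003935
Relative intensity = 0.003935 / 0.332141 × 100 = 1.18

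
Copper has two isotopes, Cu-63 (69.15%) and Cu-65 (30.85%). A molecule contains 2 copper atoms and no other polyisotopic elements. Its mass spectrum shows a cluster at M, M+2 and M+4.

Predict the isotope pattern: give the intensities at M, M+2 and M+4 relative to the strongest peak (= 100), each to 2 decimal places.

Each Cu atom is independently Cu-63 (p = 0.6915) or Cu-65 (q = 0.3085); the cluster is the binomial expansion (p + q)^2.
P(M) = 0.6915^2 = 0.478172
P(M+2) = 2 × 0.6915^1 × 0.3085^1 = 0.426656
P(M+4) = 0.3085^2 = 0.095172
The M peak is largest (0.478172); scaling to 100 gives 100.00 : 89.23 : 19.90.

100.00 : 89.23 : 19.90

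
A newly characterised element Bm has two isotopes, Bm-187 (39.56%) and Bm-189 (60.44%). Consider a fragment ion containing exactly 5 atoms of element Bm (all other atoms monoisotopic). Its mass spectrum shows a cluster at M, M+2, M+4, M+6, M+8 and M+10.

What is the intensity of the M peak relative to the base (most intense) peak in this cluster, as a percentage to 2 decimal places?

2.80%

Term probabilities: M 0.0097, M+2 0.0740, M+4 0.2262, M+6 0.3455, M+8 0.2640, M+10 0.0807. Base peak = M+6.
P(M+6) = C(5,3) × 0.3956^2 × 0.6044^3 = 10 × 0.15649936 × 0.22078693 = 0.345530 (base)
P(M) = C(5,0) × 0.3956^5 × 0.6044^0 = 1 × 0.00968905 × 1.0000 = 0.009689
Relative intensity = 0.009689 / 0.345530 × 100 = 2.80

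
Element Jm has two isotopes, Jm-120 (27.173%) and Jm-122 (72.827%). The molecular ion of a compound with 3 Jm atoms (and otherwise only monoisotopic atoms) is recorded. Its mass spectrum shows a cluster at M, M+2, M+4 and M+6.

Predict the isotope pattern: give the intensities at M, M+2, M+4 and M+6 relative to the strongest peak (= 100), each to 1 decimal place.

4.6 : 37.3 : 100.0 : 89.3

Each Jm atom is independently Jm-120 (p = 0.27173) or Jm-122 (q = 0.72827); the cluster is the binomial expansion (p + q)^3.
P(M) = 0.27173^3 = 0.020064
P(M+2) = 3 × 0.27173^2 × 0.72827^1 = 0.161320
P(M+4) = 3 × 0.27173^1 × 0.72827^2 = 0.432358
P(M+6) = 0.72827^3 = 0.386258
The M+4 peak is largest (0.432358); scaling to 100 gives 4.6 : 37.3 : 100.0 : 89.3.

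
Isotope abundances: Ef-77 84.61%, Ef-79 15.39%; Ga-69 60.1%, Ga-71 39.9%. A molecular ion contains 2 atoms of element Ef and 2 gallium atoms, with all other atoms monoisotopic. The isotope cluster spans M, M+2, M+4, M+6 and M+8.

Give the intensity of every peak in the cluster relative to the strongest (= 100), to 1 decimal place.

Element Ef pattern (n=2): 0.71588521 : 0.26042958 : 0.02368521
Gallium pattern (n=2): 0.361201 : 0.479598 : 0.159201
Convolve the two distributions (both contribute in 2-u steps):
  M: 0.71588521×0.361201 = 0.258578
  M+2: 0.71588521×0.479598 + 0.26042958×0.361201 = 0.437405
  M+4: 0.71588521×0.159201 + 0.26042958×0.479598 + 0.02368521×0.361201 = 0.247426
  M+6: 0.26042958×0.159201 + 0.02368521×0.479598 = 0.052820
  M+8: 0.02368521×0.159201 = 0.003771
Scale to base peak (0.437405) = 100: 59.1 : 100.0 : 56.6 : 12.1 : 0.9

59.1 : 100.0 : 56.6 : 12.1 : 0.9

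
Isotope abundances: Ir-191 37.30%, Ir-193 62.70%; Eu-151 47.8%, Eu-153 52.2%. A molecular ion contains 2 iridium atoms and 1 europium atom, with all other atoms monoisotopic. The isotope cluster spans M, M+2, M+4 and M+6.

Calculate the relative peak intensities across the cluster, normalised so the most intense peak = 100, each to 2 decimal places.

15.39 : 68.55 : 100.00 : 47.49

Iridium pattern (n=2): 0.139129 : 0.467742 : 0.393129
Europium pattern (n=1): 0.4780 : 0.5220
Convolve the two distributions (both contribute in 2-u steps):
  M: 0.139129×0.4780 = 0.066504
  M+2: 0.139129×0.5220 + 0.467742×0.4780 = 0.296206
  M+4: 0.467742×0.5220 + 0.393129×0.4780 = 0.432077
  M+6: 0.393129×0.5220 = 0.205213
Scale to base peak (0.432077) = 100: 15.39 : 68.55 : 100.00 : 47.49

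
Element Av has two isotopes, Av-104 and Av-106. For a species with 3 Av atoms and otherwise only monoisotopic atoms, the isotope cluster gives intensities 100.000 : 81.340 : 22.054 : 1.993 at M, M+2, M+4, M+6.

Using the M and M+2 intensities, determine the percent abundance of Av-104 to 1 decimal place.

If p is the fraction of Av that is Av-104, then I(M+2)/I(M) = [C(3,1)·p^2·(1−p)] / p^3 = 3·(1−p)/p = 81.340/100.000 = 0.8134
(1−p)/p = 0.8134/3 = 0.2711  ⇒  p = 1/(1 + 0.2711) = 0.7867
Av-104: 78.7%, Av-106: 21.3%.

78.7%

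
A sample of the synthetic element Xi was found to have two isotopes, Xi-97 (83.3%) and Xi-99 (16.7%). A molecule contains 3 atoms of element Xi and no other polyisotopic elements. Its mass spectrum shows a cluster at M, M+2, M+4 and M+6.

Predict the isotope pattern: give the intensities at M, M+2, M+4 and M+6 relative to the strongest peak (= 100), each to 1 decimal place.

100.0 : 60.1 : 12.1 : 0.8

The 3 Xi atoms are independent, so intensities follow the terms of (0.833 + 0.167)^3.
P(M) = 0.833^3 = 0.578010
P(M+2) = 3 × 0.833^2 × 0.167^1 = 0.347638
P(M+4) = 3 × 0.833^1 × 0.167^2 = 0.069695
P(M+6) = 0.167^3 = 0.004657
The M peak is largest (0.578010); scaling to 100 gives 100.0 : 60.1 : 12.1 : 0.8.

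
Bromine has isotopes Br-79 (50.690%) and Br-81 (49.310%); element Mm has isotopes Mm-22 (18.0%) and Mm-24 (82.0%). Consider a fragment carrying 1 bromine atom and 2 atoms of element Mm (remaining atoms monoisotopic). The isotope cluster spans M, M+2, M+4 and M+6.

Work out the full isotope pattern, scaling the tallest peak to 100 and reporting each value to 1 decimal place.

Bromine pattern (n=1): 0.5069 : 0.4931
Element Mm pattern (n=2): 0.0324 : 0.2952 : 0.6724
Convolve the two distributions (both contribute in 2-u steps):
  M: 0.5069×0.0324 = 0.016424
  M+2: 0.5069×0.2952 + 0.4931×0.0324 = 0.165613
  M+4: 0.5069×0.6724 + 0.4931×0.2952 = 0.486403
  M+6: 0.4931×0.6724 = 0.331560
Scale to base peak (0.486403) = 100: 3.4 : 34.0 : 100.0 : 68.2

3.4 : 34.0 : 100.0 : 68.2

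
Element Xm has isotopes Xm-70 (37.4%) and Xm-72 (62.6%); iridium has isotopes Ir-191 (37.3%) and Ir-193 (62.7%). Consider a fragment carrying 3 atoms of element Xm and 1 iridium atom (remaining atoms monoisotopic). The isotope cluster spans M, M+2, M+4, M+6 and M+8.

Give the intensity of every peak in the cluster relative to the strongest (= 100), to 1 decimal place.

Element Xm pattern (n=3): 0.05231362 : 0.26268713 : 0.43968487 : 0.24531438
Iridium pattern (n=1): 0.3730 : 0.6270
Convolve the two distributions (both contribute in 2-u steps):
  M: 0.05231362×0.3730 = 0.019513
  M+2: 0.05231362×0.6270 + 0.26268713×0.3730 = 0.130783
  M+4: 0.26268713×0.6270 + 0.43968487×0.3730 = 0.328707
  M+6: 0.43968487×0.6270 + 0.24531438×0.3730 = 0.367185
  M+8: 0.24531438×0.6270 = 0.153812
Scale to base peak (0.367185) = 100: 5.3 : 35.6 : 89.5 : 100.0 : 41.9

5.3 : 35.6 : 89.5 : 100.0 : 41.9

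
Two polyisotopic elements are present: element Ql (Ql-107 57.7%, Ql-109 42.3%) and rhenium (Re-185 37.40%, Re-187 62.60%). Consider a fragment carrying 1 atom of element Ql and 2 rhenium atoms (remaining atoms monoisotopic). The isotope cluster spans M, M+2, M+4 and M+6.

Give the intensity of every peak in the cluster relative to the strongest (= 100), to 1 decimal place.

19.0 : 77.6 : 100.0 : 39.1

Element Ql pattern (n=1): 0.5770 : 0.4230
Rhenium pattern (n=2): 0.139876 : 0.468248 : 0.391876
Convolve the two distributions (both contribute in 2-u steps):
  M: 0.5770×0.139876 = 0.080708
  M+2: 0.5770×0.468248 + 0.4230×0.139876 = 0.329347
  M+4: 0.5770×0.391876 + 0.4230×0.468248 = 0.424181
  M+6: 0.4230×0.391876 = 0.165764
Scale to base peak (0.424181) = 100: 19.0 : 77.6 : 100.0 : 39.1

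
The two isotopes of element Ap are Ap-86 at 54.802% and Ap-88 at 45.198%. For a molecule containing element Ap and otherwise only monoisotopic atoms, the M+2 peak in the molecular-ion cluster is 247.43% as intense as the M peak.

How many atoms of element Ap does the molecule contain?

3

With n Ap atoms, P(M+2)/P(M) = C(n,1)·p^(n−1)q / p^n = n·q/p = n · 0.45198/0.54802.
n = 2.4743 × 0.54802/0.45198 = 3.00 ≈ 3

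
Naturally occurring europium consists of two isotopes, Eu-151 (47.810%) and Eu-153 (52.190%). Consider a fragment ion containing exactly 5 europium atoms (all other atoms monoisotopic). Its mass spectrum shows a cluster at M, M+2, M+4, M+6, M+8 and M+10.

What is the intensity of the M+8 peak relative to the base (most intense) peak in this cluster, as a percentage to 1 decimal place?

(0.47810 + 0.52190)^5 gives M 0.0250, M+2 0.1363, M+4 0.2977, M+6 0.3249, M+8 0.1774, M+10 0.0387; the largest is M+6.
P(M+6) = C(5,3) × 0.47810^2 × 0.52190^3 = 10 × 0.22857961 × 0.14215492 = 0.324937 (base)
P(M+8) = C(5,4) × 0.47810^1 × 0.52190^4 = 5 × 0.4781 × 0.07419065 = 0.177353
Relative intensity = 0.177353 / 0.324937 × 100 = 54.6

54.6%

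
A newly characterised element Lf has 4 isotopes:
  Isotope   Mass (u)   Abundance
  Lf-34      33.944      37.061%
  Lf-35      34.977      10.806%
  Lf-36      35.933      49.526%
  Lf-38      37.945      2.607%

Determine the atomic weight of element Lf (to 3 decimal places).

Average mass = Σ (abundance × isotope mass) = 0.37061 × 33.944 + 0.10806 × 34.977 + 0.49526 × 35.933 + 0.02607 × 37.945
= 12.5800 + 3.7796 + 17.7962 + 0.9892 = 35.1450 u

35.145 u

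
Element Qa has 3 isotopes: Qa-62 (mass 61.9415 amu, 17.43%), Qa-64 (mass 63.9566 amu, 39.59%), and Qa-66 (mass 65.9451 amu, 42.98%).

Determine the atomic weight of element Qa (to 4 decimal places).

The abundance-weighted mean is 0.1743 × 61.9415 + 0.3959 × 63.9566 + 0.4298 × 65.9451
= 10.79640 + 25.32042 + 28.34320 = 64.46002 amu

64.4600 amu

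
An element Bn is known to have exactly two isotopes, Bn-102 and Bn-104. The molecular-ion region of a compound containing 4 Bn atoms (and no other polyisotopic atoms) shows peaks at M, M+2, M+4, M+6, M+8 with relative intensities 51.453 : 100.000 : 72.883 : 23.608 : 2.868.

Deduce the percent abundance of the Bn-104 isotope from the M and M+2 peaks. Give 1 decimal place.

32.7%

Write p for the Bn-102 fraction. I(M+2)/I(M) = [C(4,1)·p^3·(1−p)] / p^4 = 4·(1−p)/p = 100.000/51.453 = 1.9435
(1−p)/p = 1.9435/4 = 0.4859  ⇒  p = 1/(1 + 0.4859) = 0.6730
Bn-102: 67.3%, Bn-104: 32.7%.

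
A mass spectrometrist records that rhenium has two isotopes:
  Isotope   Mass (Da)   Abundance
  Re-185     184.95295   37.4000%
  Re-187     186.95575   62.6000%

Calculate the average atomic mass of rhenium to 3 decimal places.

Weight each isotope mass by its fractional abundance: 0.374000 × 184.95295 + 0.626000 × 186.95575
= 69.172403 + 117.034300 = 186.206703 Da

186.207 Da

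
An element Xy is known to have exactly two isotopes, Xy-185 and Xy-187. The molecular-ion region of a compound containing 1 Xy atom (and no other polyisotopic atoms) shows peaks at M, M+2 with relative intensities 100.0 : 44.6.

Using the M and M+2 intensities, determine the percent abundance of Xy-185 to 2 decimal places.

Let p = fractional abundance of Xy-185. I(M+2)/I(M) = [C(1,1)·p^0·(1−p)] / p^1 = 1·(1−p)/p = 44.6/100.0 = 0.4460
(1−p)/p = 0.4460/1 = 0.4460  ⇒  p = 1/(1 + 0.4460) = 0.6916
Xy-185: 69.16%, Xy-187: 30.84%.

69.16%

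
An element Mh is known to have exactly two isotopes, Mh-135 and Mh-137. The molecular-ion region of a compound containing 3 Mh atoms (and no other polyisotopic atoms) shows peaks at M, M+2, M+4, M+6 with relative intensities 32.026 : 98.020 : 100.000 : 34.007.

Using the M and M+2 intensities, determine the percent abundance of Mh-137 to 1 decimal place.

If p is the fraction of Mh that is Mh-135, then I(M+2)/I(M) = [C(3,1)·p^2·(1−p)] / p^3 = 3·(1−p)/p = 98.020/32.026 = 3.0606
(1−p)/p = 3.0606/3 = 1.0202  ⇒  p = 1/(1 + 1.0202) = 0.4950
Mh-135: 49.5%, Mh-137: 50.5%.

50.5%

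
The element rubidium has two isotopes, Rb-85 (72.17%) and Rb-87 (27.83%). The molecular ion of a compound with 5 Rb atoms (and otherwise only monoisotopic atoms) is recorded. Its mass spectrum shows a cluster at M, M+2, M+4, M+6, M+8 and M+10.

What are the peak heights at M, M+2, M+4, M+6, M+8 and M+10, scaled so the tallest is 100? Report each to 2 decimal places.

51.86 : 100.00 : 77.12 : 29.74 : 5.73 : 0.44

The 5 Rb atoms are independent, so intensities follow the terms of (0.7217 + 0.2783)^5.
P(M) = 0.7217^5 = 0.195787
P(M+2) = 5 × 0.7217^4 × 0.2783^1 = 0.377494
P(M+4) = 10 × 0.7217^3 × 0.2783^2 = 0.291136
P(M+6) = 10 × 0.7217^2 × 0.2783^3 = 0.112267
P(M+8) = 5 × 0.7217^1 × 0.2783^4 = 0.021646
P(M+10) = 0.2783^5 = 0.001669
The M+2 peak is largest (0.377494); scaling to 100 gives 51.86 : 100.00 : 77.12 : 29.74 : 5.73 : 0.44.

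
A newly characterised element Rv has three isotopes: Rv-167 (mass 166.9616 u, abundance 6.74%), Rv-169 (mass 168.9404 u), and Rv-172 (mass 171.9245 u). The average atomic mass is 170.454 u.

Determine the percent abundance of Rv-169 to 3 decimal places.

38.068%

Let x and y be the fractions of Rv-169 and Rv-172. Then x + y = 1 − 0.0674 = 0.9326 and 168.9404x + 171.9245y = 170.454 − 0.0674×166.9616 = 159.20078816.
Substituting: 168.9404x + 171.9245(0.9326 − x) = 159.20078816
(168.9404 − 171.9245)x = -1.13600054  ⇒  x = 0.38068, y = 0.55192
Rv-169: 38.068%, Rv-172: 55.192%.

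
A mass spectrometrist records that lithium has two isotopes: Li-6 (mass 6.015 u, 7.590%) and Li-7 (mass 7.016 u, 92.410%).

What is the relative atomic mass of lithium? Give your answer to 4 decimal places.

Average mass = Σ (abundance × isotope mass) = 0.07590 × 6.015 + 0.92410 × 7.016
= 0.45654 + 6.48349 = 6.94003 u

6.9400 u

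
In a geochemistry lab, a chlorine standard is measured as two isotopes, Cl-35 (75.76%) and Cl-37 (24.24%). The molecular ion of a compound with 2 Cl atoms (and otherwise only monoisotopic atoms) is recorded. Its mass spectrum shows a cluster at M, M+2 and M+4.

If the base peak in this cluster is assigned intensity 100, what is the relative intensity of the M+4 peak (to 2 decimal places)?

10.24

Binomial terms of (0.7576 + 0.2424)^2: M 0.5740, M+2 0.3673, M+4 0.0588 → M is the base peak.
P(M) = C(2,0) × 0.7576^2 × 0.2424^0 = 1 × 0.57395776 × 1.0000 = 0.573958 (base)
P(M+4) = C(2,2) × 0.7576^0 × 0.2424^2 = 1 × 1.0000 × 0.05875776 = 0.058758
Relative intensity = 0.058758 / 0.573958 × 100 = 10.24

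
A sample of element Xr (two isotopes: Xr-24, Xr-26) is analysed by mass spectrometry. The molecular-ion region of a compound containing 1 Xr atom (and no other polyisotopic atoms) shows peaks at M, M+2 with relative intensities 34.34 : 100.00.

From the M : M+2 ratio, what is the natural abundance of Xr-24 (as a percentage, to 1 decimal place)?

25.6%

Write p for the Xr-24 fraction. I(M+2)/I(M) = [C(1,1)·p^0·(1−p)] / p^1 = 1·(1−p)/p = 100.00/34.34 = 2.9121
(1−p)/p = 2.9121/1 = 2.9121  ⇒  p = 1/(1 + 2.9121) = 0.2556
Xr-24: 25.6%, Xr-26: 74.4%.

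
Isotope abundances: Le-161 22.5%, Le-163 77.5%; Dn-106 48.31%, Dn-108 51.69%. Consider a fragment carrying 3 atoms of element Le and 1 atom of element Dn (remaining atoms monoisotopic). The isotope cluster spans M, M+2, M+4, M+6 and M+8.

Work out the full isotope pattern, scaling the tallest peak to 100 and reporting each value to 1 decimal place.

Element Le pattern (n=3): 0.01139063 : 0.11770313 : 0.40542188 : 0.46548438
Element Dn pattern (n=1): 0.4831 : 0.5169
Convolve the two distributions (both contribute in 2-u steps):
  M: 0.01139063×0.4831 = 0.005503
  M+2: 0.01139063×0.5169 + 0.11770313×0.4831 = 0.062750
  M+4: 0.11770313×0.5169 + 0.40542188×0.4831 = 0.256700
  M+6: 0.40542188×0.5169 + 0.46548438×0.4831 = 0.434438
  M+8: 0.46548438×0.5169 = 0.240609
Scale to base peak (0.434438) = 100: 1.3 : 14.4 : 59.1 : 100.0 : 55.4

1.3 : 14.4 : 59.1 : 100.0 : 55.4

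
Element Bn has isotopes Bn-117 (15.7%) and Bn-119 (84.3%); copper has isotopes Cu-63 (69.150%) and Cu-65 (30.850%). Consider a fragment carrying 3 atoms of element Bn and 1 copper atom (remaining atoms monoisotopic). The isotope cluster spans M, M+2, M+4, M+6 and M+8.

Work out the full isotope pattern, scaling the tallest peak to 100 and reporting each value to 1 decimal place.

Element Bn pattern (n=3): 0.00386989 : 0.06233732 : 0.33471568 : 0.59907711
Copper pattern (n=1): 0.6915 : 0.3085
Convolve the two distributions (both contribute in 2-u steps):
  M: 0.00386989×0.6915 = 0.002676
  M+2: 0.00386989×0.3085 + 0.06233732×0.6915 = 0.044300
  M+4: 0.06233732×0.3085 + 0.33471568×0.6915 = 0.250687
  M+6: 0.33471568×0.3085 + 0.59907711×0.6915 = 0.517522
  M+8: 0.59907711×0.3085 = 0.184815
Scale to base peak (0.517522) = 100: 0.5 : 8.6 : 48.4 : 100.0 : 35.7

0.5 : 8.6 : 48.4 : 100.0 : 35.7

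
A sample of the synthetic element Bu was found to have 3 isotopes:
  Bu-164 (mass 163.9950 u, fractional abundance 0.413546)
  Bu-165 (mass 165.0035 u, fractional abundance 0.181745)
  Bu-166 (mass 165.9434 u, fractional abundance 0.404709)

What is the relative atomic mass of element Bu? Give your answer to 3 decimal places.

Average mass = Σ (abundance × isotope mass) = 0.413546 × 163.9950 + 0.181745 × 165.0035 + 0.404709 × 165.9434
= 67.81948 + 29.98856 + 67.15879 = 164.96683 u

164.967 u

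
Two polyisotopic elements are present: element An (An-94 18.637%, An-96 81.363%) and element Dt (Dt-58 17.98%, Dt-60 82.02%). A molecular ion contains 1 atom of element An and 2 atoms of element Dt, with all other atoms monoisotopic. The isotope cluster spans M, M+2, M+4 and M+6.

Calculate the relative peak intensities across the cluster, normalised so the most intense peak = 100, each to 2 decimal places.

Element An pattern (n=1): 0.18637 : 0.81363
Element Dt pattern (n=2): 0.03232804 : 0.29494392 : 0.67272804
Convolve the two distributions (both contribute in 2-u steps):
  M: 0.18637×0.03232804 = 0.006025
  M+2: 0.18637×0.29494392 + 0.81363×0.03232804 = 0.081272
  M+4: 0.18637×0.67272804 + 0.81363×0.29494392 = 0.365352
  M+6: 0.81363×0.67272804 = 0.547352
Scale to base peak (0.547352) = 100: 1.10 : 14.85 : 66.75 : 100.00

1.10 : 14.85 : 66.75 : 100.00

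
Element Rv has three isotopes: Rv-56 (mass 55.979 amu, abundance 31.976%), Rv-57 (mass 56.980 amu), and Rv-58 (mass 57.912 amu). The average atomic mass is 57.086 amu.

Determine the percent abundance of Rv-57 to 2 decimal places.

22.31%

Let x and y be the fractions of Rv-57 and Rv-58. Then x + y = 1 − 0.31976 = 0.68024 and 56.980x + 57.912y = 57.086 − 0.31976×55.979 = 39.18615496.
Substituting: 56.980x + 57.912(0.68024 − x) = 39.18615496
(56.980 − 57.912)x = -0.20790392  ⇒  x = 0.22307, y = 0.45717
Rv-57: 22.31%, Rv-58: 45.72%.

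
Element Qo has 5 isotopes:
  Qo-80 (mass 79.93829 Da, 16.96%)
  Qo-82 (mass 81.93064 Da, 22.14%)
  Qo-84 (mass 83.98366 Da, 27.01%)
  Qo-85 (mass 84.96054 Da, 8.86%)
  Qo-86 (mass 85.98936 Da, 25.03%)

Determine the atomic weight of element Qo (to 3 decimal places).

83.432 Da

Ar = Σ fᵢ·mᵢ = 0.1696 × 79.93829 + 0.2214 × 81.93064 + 0.2701 × 83.98366 + 0.0886 × 84.96054 + 0.2503 × 85.98936
= 13.557534 + 18.139444 + 22.683987 + 7.527504 + 21.523137 = 83.431606 Da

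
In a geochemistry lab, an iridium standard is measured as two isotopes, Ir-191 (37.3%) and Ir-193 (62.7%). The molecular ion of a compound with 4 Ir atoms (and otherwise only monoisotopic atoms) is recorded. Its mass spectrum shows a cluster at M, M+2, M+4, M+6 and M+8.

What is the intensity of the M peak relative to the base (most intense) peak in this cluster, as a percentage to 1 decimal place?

Term probabilities: M 0.0194, M+2 0.1302, M+4 0.3282, M+6 0.3678, M+8 0.1546. Base peak = M+6.
P(M+6) = C(4,3) × 0.373^1 × 0.627^3 = 4 × 0.3730 × 0.24649188 = 0.367766 (base)
P(M) = C(4,0) × 0.373^4 × 0.627^0 = 1 × 0.01935688 × 1.0000 = 0.019357
Relative intensity = 0.019357 / 0.367766 × 100 = 5.3

5.3%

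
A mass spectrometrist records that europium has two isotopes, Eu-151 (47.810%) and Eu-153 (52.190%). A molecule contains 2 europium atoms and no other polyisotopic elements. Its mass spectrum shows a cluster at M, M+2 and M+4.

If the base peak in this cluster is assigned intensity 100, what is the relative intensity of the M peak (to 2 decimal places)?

45.80

Term probabilities: M 0.2286, M+2 0.4990, M+4 0.2724. Base peak = M+2.
P(M+2) = C(2,1) × 0.47810^1 × 0.52190^1 = 2 × 0.4781 × 0.5219 = 0.499041 (base)
P(M) = C(2,0) × 0.47810^2 × 0.52190^0 = 1 × 0.22857961 × 1.0000 = 0.228580
Relative intensity = 0.228580 / 0.499041 × 100 = 45.80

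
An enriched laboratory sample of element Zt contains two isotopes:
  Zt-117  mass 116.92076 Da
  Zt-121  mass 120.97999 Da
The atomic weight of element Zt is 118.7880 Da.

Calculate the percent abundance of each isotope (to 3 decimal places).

Writing the weighted mean with unknown fraction x of Zt-117:
116.92076·x + 120.97999·(1 − x) = 118.7880
(116.92076 − 120.97999)·x = 118.7880 − 120.97999
x = -2.19199 / -4.05923 = 0.54000 → 54.000% Zt-117, 46.000% Zt-121.

Zt-117: 54.000%, Zt-121: 46.000%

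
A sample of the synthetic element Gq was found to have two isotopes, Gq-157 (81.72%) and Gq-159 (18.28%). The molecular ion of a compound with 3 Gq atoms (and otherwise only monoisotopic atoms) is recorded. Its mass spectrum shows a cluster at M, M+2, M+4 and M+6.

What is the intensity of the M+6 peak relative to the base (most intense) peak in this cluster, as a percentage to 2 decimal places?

Term probabilities: M 0.5457, M+2 0.3662, M+4 0.0819, M+6 0.0061. Base peak = M.
P(M) = C(3,0) × 0.8172^3 × 0.1828^0 = 1 × 0.5457391 × 1.0000 = 0.545739 (base)
P(M+6) = C(3,3) × 0.8172^0 × 0.1828^3 = 1 × 1.0000 × 0.00610842 = 0.006108
Relative intensity = 0.006108 / 0.545739 × 100 = 1.12

1.12%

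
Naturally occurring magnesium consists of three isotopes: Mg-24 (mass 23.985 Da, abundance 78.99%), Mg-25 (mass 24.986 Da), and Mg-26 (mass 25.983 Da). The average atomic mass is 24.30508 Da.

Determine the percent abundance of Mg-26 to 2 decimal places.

11.01%

Let x and y be the fractions of Mg-25 and Mg-26. Then x + y = 1 − 0.7899 = 0.2101 and 24.986x + 25.983y = 24.30508 − 0.7899×23.985 = 5.3593285.
Substituting: 24.986x + 25.983(0.2101 − x) = 5.3593285
(24.986 − 25.983)x = -0.0996998  ⇒  x = 0.10000, y = 0.11010
Mg-25: 10.00%, Mg-26: 11.01%.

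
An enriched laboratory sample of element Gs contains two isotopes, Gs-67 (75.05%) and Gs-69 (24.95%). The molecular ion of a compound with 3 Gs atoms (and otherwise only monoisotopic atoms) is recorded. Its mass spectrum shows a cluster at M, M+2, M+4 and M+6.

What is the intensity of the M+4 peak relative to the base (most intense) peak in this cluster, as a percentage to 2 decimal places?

Binomial terms of (0.7505 + 0.2495)^3: M 0.4227, M+2 0.4216, M+4 0.1402, M+6 0.0155 → M is the base peak.
P(M) = C(3,0) × 0.7505^3 × 0.2495^0 = 1 × 0.42271931 × 1.0000 = 0.422719 (base)
P(M+4) = C(3,2) × 0.7505^1 × 0.2495^2 = 3 × 0.7505 × 0.06225025 = 0.140156
Relative intensity = 0.140156 / 0.422719 × 100 = 33.16

33.16%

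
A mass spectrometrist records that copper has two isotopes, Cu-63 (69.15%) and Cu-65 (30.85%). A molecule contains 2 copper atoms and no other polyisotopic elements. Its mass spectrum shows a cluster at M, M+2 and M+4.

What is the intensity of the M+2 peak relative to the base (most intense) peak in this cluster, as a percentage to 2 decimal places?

(0.6915 + 0.3085)^2 gives M 0.4782, M+2 0.4267, M+4 0.0952; the largest is M.
P(M) = C(2,0) × 0.6915^2 × 0.3085^0 = 1 × 0.47817225 × 1.0000 = 0.478172 (base)
P(M+2) = C(2,1) × 0.6915^1 × 0.3085^1 = 2 × 0.6915 × 0.3085 = 0.426656
Relative intensity = 0.426656 / 0.478172 × 100 = 89.23

89.23%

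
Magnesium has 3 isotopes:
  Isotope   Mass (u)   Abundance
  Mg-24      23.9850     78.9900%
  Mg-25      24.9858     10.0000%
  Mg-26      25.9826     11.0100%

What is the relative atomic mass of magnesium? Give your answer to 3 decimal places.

24.305 u

The abundance-weighted mean is 0.789900 × 23.9850 + 0.100000 × 24.9858 + 0.110100 × 25.9826
= 18.94575 + 2.49858 + 2.86068 = 24.30501 u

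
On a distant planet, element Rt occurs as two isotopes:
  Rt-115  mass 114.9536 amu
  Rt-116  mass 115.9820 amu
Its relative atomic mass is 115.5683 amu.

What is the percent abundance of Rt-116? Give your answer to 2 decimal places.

59.77%

With x = fraction of Rt-115 (so Rt-116 is 1 − x):
114.9536·x + 115.9820·(1 − x) = 115.5683
(114.9536 − 115.9820)·x = 115.5683 − 115.9820
x = -0.4137 / -1.0284 = 0.40228 → 40.23% Rt-115, 59.77% Rt-116.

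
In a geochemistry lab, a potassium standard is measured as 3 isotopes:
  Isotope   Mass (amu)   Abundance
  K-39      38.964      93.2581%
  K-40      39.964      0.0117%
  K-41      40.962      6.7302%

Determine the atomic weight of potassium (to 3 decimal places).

Weight each isotope mass by its fractional abundance: 0.932581 × 38.964 + 0.000117 × 39.964 + 0.067302 × 40.962
= 36.3371 + 0.0047 + 2.7568 = 39.0986 amu

39.099 amu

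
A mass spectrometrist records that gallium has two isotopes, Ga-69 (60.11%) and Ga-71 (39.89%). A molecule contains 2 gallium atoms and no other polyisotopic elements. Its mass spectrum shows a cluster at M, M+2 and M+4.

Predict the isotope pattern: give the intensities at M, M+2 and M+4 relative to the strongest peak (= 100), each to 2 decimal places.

The 2 Ga atoms are independent, so intensities follow the terms of (0.6011 + 0.3989)^2.
P(M) = 0.6011^2 = 0.361321
P(M+2) = 2 × 0.6011^1 × 0.3989^1 = 0.479558
P(M+4) = 0.3989^2 = 0.159121
The M+2 peak is largest (0.479558); scaling to 100 gives 75.34 : 100.00 : 33.18.

75.34 : 100.00 : 33.18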